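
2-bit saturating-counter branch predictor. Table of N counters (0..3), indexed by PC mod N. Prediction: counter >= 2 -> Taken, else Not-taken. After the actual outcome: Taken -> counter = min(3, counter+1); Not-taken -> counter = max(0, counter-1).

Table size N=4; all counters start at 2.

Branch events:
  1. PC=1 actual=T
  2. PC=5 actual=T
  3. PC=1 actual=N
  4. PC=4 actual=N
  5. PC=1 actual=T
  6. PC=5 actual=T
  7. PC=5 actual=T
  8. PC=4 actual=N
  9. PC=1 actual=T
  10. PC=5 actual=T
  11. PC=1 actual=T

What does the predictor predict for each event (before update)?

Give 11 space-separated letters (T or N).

Ev 1: PC=1 idx=1 pred=T actual=T -> ctr[1]=3
Ev 2: PC=5 idx=1 pred=T actual=T -> ctr[1]=3
Ev 3: PC=1 idx=1 pred=T actual=N -> ctr[1]=2
Ev 4: PC=4 idx=0 pred=T actual=N -> ctr[0]=1
Ev 5: PC=1 idx=1 pred=T actual=T -> ctr[1]=3
Ev 6: PC=5 idx=1 pred=T actual=T -> ctr[1]=3
Ev 7: PC=5 idx=1 pred=T actual=T -> ctr[1]=3
Ev 8: PC=4 idx=0 pred=N actual=N -> ctr[0]=0
Ev 9: PC=1 idx=1 pred=T actual=T -> ctr[1]=3
Ev 10: PC=5 idx=1 pred=T actual=T -> ctr[1]=3
Ev 11: PC=1 idx=1 pred=T actual=T -> ctr[1]=3

Answer: T T T T T T T N T T T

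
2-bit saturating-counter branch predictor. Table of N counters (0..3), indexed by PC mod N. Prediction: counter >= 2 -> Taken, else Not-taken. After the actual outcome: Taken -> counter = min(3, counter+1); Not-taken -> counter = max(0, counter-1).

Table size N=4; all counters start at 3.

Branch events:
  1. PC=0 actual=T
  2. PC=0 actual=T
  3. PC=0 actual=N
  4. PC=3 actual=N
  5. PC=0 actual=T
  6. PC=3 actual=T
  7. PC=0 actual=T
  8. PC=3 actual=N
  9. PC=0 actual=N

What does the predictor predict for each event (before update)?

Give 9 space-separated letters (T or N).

Answer: T T T T T T T T T

Derivation:
Ev 1: PC=0 idx=0 pred=T actual=T -> ctr[0]=3
Ev 2: PC=0 idx=0 pred=T actual=T -> ctr[0]=3
Ev 3: PC=0 idx=0 pred=T actual=N -> ctr[0]=2
Ev 4: PC=3 idx=3 pred=T actual=N -> ctr[3]=2
Ev 5: PC=0 idx=0 pred=T actual=T -> ctr[0]=3
Ev 6: PC=3 idx=3 pred=T actual=T -> ctr[3]=3
Ev 7: PC=0 idx=0 pred=T actual=T -> ctr[0]=3
Ev 8: PC=3 idx=3 pred=T actual=N -> ctr[3]=2
Ev 9: PC=0 idx=0 pred=T actual=N -> ctr[0]=2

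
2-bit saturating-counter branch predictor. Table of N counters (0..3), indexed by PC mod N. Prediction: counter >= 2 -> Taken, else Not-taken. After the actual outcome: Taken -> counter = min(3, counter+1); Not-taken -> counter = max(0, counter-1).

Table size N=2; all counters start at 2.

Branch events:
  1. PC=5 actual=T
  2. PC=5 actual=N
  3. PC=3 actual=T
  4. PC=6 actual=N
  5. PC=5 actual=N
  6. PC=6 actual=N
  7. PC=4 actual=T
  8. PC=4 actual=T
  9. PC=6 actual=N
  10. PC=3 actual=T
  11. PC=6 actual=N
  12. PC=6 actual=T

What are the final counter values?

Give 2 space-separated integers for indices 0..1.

Answer: 1 3

Derivation:
Ev 1: PC=5 idx=1 pred=T actual=T -> ctr[1]=3
Ev 2: PC=5 idx=1 pred=T actual=N -> ctr[1]=2
Ev 3: PC=3 idx=1 pred=T actual=T -> ctr[1]=3
Ev 4: PC=6 idx=0 pred=T actual=N -> ctr[0]=1
Ev 5: PC=5 idx=1 pred=T actual=N -> ctr[1]=2
Ev 6: PC=6 idx=0 pred=N actual=N -> ctr[0]=0
Ev 7: PC=4 idx=0 pred=N actual=T -> ctr[0]=1
Ev 8: PC=4 idx=0 pred=N actual=T -> ctr[0]=2
Ev 9: PC=6 idx=0 pred=T actual=N -> ctr[0]=1
Ev 10: PC=3 idx=1 pred=T actual=T -> ctr[1]=3
Ev 11: PC=6 idx=0 pred=N actual=N -> ctr[0]=0
Ev 12: PC=6 idx=0 pred=N actual=T -> ctr[0]=1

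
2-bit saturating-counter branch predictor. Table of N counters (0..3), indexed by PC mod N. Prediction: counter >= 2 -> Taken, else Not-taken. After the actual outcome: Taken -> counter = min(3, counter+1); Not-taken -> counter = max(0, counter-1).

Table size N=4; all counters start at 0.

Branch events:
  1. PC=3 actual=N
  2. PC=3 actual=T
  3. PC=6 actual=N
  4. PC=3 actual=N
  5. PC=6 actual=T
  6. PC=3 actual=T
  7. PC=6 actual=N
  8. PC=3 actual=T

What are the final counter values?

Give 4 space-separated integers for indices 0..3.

Answer: 0 0 0 2

Derivation:
Ev 1: PC=3 idx=3 pred=N actual=N -> ctr[3]=0
Ev 2: PC=3 idx=3 pred=N actual=T -> ctr[3]=1
Ev 3: PC=6 idx=2 pred=N actual=N -> ctr[2]=0
Ev 4: PC=3 idx=3 pred=N actual=N -> ctr[3]=0
Ev 5: PC=6 idx=2 pred=N actual=T -> ctr[2]=1
Ev 6: PC=3 idx=3 pred=N actual=T -> ctr[3]=1
Ev 7: PC=6 idx=2 pred=N actual=N -> ctr[2]=0
Ev 8: PC=3 idx=3 pred=N actual=T -> ctr[3]=2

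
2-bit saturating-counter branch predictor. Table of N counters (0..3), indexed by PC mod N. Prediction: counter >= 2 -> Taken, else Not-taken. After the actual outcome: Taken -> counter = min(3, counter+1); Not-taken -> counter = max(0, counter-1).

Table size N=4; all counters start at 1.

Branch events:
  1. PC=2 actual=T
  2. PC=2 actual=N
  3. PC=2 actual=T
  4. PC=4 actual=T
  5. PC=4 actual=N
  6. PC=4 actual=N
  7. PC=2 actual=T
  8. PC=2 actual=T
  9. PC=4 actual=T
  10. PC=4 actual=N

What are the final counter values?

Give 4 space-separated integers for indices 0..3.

Ev 1: PC=2 idx=2 pred=N actual=T -> ctr[2]=2
Ev 2: PC=2 idx=2 pred=T actual=N -> ctr[2]=1
Ev 3: PC=2 idx=2 pred=N actual=T -> ctr[2]=2
Ev 4: PC=4 idx=0 pred=N actual=T -> ctr[0]=2
Ev 5: PC=4 idx=0 pred=T actual=N -> ctr[0]=1
Ev 6: PC=4 idx=0 pred=N actual=N -> ctr[0]=0
Ev 7: PC=2 idx=2 pred=T actual=T -> ctr[2]=3
Ev 8: PC=2 idx=2 pred=T actual=T -> ctr[2]=3
Ev 9: PC=4 idx=0 pred=N actual=T -> ctr[0]=1
Ev 10: PC=4 idx=0 pred=N actual=N -> ctr[0]=0

Answer: 0 1 3 1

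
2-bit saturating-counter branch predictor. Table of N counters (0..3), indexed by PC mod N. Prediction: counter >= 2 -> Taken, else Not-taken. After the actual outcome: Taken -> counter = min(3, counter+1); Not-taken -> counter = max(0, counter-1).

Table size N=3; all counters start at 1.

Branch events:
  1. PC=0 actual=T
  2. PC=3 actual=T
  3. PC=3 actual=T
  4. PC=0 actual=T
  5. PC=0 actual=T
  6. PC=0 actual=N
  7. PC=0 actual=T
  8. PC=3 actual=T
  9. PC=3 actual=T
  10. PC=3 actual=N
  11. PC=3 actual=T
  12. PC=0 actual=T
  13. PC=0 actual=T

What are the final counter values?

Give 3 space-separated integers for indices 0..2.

Ev 1: PC=0 idx=0 pred=N actual=T -> ctr[0]=2
Ev 2: PC=3 idx=0 pred=T actual=T -> ctr[0]=3
Ev 3: PC=3 idx=0 pred=T actual=T -> ctr[0]=3
Ev 4: PC=0 idx=0 pred=T actual=T -> ctr[0]=3
Ev 5: PC=0 idx=0 pred=T actual=T -> ctr[0]=3
Ev 6: PC=0 idx=0 pred=T actual=N -> ctr[0]=2
Ev 7: PC=0 idx=0 pred=T actual=T -> ctr[0]=3
Ev 8: PC=3 idx=0 pred=T actual=T -> ctr[0]=3
Ev 9: PC=3 idx=0 pred=T actual=T -> ctr[0]=3
Ev 10: PC=3 idx=0 pred=T actual=N -> ctr[0]=2
Ev 11: PC=3 idx=0 pred=T actual=T -> ctr[0]=3
Ev 12: PC=0 idx=0 pred=T actual=T -> ctr[0]=3
Ev 13: PC=0 idx=0 pred=T actual=T -> ctr[0]=3

Answer: 3 1 1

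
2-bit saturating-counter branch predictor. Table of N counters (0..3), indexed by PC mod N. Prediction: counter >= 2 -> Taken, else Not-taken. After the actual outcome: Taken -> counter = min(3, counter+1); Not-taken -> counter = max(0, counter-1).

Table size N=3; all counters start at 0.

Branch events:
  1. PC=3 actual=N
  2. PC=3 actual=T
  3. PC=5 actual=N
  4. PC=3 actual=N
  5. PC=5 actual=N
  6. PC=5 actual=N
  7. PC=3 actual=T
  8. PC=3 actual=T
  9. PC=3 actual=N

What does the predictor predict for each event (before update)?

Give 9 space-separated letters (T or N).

Ev 1: PC=3 idx=0 pred=N actual=N -> ctr[0]=0
Ev 2: PC=3 idx=0 pred=N actual=T -> ctr[0]=1
Ev 3: PC=5 idx=2 pred=N actual=N -> ctr[2]=0
Ev 4: PC=3 idx=0 pred=N actual=N -> ctr[0]=0
Ev 5: PC=5 idx=2 pred=N actual=N -> ctr[2]=0
Ev 6: PC=5 idx=2 pred=N actual=N -> ctr[2]=0
Ev 7: PC=3 idx=0 pred=N actual=T -> ctr[0]=1
Ev 8: PC=3 idx=0 pred=N actual=T -> ctr[0]=2
Ev 9: PC=3 idx=0 pred=T actual=N -> ctr[0]=1

Answer: N N N N N N N N T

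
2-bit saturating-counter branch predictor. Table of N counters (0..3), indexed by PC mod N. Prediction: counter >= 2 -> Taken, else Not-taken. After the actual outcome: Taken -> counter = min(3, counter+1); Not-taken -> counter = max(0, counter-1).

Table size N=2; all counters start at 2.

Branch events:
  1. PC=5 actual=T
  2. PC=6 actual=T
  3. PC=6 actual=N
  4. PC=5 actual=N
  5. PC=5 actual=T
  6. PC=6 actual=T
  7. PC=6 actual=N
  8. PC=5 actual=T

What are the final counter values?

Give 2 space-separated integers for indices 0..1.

Ev 1: PC=5 idx=1 pred=T actual=T -> ctr[1]=3
Ev 2: PC=6 idx=0 pred=T actual=T -> ctr[0]=3
Ev 3: PC=6 idx=0 pred=T actual=N -> ctr[0]=2
Ev 4: PC=5 idx=1 pred=T actual=N -> ctr[1]=2
Ev 5: PC=5 idx=1 pred=T actual=T -> ctr[1]=3
Ev 6: PC=6 idx=0 pred=T actual=T -> ctr[0]=3
Ev 7: PC=6 idx=0 pred=T actual=N -> ctr[0]=2
Ev 8: PC=5 idx=1 pred=T actual=T -> ctr[1]=3

Answer: 2 3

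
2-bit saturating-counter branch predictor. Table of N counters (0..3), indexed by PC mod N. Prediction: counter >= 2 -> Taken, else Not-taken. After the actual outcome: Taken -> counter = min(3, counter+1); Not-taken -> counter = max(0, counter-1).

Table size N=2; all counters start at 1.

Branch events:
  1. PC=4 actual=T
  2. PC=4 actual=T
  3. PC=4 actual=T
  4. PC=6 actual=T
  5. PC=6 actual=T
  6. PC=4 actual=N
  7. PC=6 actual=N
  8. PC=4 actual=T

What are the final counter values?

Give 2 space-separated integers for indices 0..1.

Ev 1: PC=4 idx=0 pred=N actual=T -> ctr[0]=2
Ev 2: PC=4 idx=0 pred=T actual=T -> ctr[0]=3
Ev 3: PC=4 idx=0 pred=T actual=T -> ctr[0]=3
Ev 4: PC=6 idx=0 pred=T actual=T -> ctr[0]=3
Ev 5: PC=6 idx=0 pred=T actual=T -> ctr[0]=3
Ev 6: PC=4 idx=0 pred=T actual=N -> ctr[0]=2
Ev 7: PC=6 idx=0 pred=T actual=N -> ctr[0]=1
Ev 8: PC=4 idx=0 pred=N actual=T -> ctr[0]=2

Answer: 2 1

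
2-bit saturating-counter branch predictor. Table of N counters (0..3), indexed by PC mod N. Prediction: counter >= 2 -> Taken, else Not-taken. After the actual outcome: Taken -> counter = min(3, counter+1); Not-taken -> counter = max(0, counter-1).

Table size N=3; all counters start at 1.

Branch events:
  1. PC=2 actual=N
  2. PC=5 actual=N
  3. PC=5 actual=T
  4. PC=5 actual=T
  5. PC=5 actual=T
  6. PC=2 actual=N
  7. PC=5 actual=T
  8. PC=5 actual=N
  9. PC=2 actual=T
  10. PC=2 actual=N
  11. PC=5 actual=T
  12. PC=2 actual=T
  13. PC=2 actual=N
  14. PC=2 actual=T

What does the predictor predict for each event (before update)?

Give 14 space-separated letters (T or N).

Answer: N N N N T T T T T T T T T T

Derivation:
Ev 1: PC=2 idx=2 pred=N actual=N -> ctr[2]=0
Ev 2: PC=5 idx=2 pred=N actual=N -> ctr[2]=0
Ev 3: PC=5 idx=2 pred=N actual=T -> ctr[2]=1
Ev 4: PC=5 idx=2 pred=N actual=T -> ctr[2]=2
Ev 5: PC=5 idx=2 pred=T actual=T -> ctr[2]=3
Ev 6: PC=2 idx=2 pred=T actual=N -> ctr[2]=2
Ev 7: PC=5 idx=2 pred=T actual=T -> ctr[2]=3
Ev 8: PC=5 idx=2 pred=T actual=N -> ctr[2]=2
Ev 9: PC=2 idx=2 pred=T actual=T -> ctr[2]=3
Ev 10: PC=2 idx=2 pred=T actual=N -> ctr[2]=2
Ev 11: PC=5 idx=2 pred=T actual=T -> ctr[2]=3
Ev 12: PC=2 idx=2 pred=T actual=T -> ctr[2]=3
Ev 13: PC=2 idx=2 pred=T actual=N -> ctr[2]=2
Ev 14: PC=2 idx=2 pred=T actual=T -> ctr[2]=3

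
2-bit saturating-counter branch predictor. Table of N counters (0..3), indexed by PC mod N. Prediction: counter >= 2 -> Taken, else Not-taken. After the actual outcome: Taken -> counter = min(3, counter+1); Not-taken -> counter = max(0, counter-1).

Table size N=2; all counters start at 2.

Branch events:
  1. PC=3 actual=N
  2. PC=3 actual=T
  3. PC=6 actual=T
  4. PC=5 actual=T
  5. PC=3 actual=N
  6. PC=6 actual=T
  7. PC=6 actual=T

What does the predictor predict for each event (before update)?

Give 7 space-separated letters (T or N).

Ev 1: PC=3 idx=1 pred=T actual=N -> ctr[1]=1
Ev 2: PC=3 idx=1 pred=N actual=T -> ctr[1]=2
Ev 3: PC=6 idx=0 pred=T actual=T -> ctr[0]=3
Ev 4: PC=5 idx=1 pred=T actual=T -> ctr[1]=3
Ev 5: PC=3 idx=1 pred=T actual=N -> ctr[1]=2
Ev 6: PC=6 idx=0 pred=T actual=T -> ctr[0]=3
Ev 7: PC=6 idx=0 pred=T actual=T -> ctr[0]=3

Answer: T N T T T T T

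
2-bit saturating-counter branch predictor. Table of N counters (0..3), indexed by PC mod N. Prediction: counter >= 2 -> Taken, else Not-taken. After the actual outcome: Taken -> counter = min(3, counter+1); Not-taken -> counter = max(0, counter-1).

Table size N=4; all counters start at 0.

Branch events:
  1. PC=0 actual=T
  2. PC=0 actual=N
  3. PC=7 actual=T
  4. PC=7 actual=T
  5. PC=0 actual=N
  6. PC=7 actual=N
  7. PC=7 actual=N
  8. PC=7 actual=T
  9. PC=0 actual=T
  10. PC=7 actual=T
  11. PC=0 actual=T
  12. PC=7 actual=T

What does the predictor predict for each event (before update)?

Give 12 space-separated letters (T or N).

Ev 1: PC=0 idx=0 pred=N actual=T -> ctr[0]=1
Ev 2: PC=0 idx=0 pred=N actual=N -> ctr[0]=0
Ev 3: PC=7 idx=3 pred=N actual=T -> ctr[3]=1
Ev 4: PC=7 idx=3 pred=N actual=T -> ctr[3]=2
Ev 5: PC=0 idx=0 pred=N actual=N -> ctr[0]=0
Ev 6: PC=7 idx=3 pred=T actual=N -> ctr[3]=1
Ev 7: PC=7 idx=3 pred=N actual=N -> ctr[3]=0
Ev 8: PC=7 idx=3 pred=N actual=T -> ctr[3]=1
Ev 9: PC=0 idx=0 pred=N actual=T -> ctr[0]=1
Ev 10: PC=7 idx=3 pred=N actual=T -> ctr[3]=2
Ev 11: PC=0 idx=0 pred=N actual=T -> ctr[0]=2
Ev 12: PC=7 idx=3 pred=T actual=T -> ctr[3]=3

Answer: N N N N N T N N N N N T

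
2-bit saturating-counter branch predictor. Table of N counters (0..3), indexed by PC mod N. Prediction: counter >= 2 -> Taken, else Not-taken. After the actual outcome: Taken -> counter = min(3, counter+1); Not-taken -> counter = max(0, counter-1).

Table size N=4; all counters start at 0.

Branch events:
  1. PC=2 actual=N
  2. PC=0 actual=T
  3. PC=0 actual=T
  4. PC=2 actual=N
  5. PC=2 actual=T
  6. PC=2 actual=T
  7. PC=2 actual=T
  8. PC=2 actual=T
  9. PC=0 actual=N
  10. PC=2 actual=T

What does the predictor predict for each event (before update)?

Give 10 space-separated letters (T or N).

Answer: N N N N N N T T T T

Derivation:
Ev 1: PC=2 idx=2 pred=N actual=N -> ctr[2]=0
Ev 2: PC=0 idx=0 pred=N actual=T -> ctr[0]=1
Ev 3: PC=0 idx=0 pred=N actual=T -> ctr[0]=2
Ev 4: PC=2 idx=2 pred=N actual=N -> ctr[2]=0
Ev 5: PC=2 idx=2 pred=N actual=T -> ctr[2]=1
Ev 6: PC=2 idx=2 pred=N actual=T -> ctr[2]=2
Ev 7: PC=2 idx=2 pred=T actual=T -> ctr[2]=3
Ev 8: PC=2 idx=2 pred=T actual=T -> ctr[2]=3
Ev 9: PC=0 idx=0 pred=T actual=N -> ctr[0]=1
Ev 10: PC=2 idx=2 pred=T actual=T -> ctr[2]=3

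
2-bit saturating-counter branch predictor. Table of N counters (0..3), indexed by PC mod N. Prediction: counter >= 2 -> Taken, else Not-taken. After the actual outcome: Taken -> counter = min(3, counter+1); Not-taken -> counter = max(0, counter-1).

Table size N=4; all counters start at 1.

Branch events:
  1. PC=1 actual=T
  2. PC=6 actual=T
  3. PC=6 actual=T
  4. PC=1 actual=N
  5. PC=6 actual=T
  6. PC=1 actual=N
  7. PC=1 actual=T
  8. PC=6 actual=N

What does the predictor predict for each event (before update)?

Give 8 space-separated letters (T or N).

Answer: N N T T T N N T

Derivation:
Ev 1: PC=1 idx=1 pred=N actual=T -> ctr[1]=2
Ev 2: PC=6 idx=2 pred=N actual=T -> ctr[2]=2
Ev 3: PC=6 idx=2 pred=T actual=T -> ctr[2]=3
Ev 4: PC=1 idx=1 pred=T actual=N -> ctr[1]=1
Ev 5: PC=6 idx=2 pred=T actual=T -> ctr[2]=3
Ev 6: PC=1 idx=1 pred=N actual=N -> ctr[1]=0
Ev 7: PC=1 idx=1 pred=N actual=T -> ctr[1]=1
Ev 8: PC=6 idx=2 pred=T actual=N -> ctr[2]=2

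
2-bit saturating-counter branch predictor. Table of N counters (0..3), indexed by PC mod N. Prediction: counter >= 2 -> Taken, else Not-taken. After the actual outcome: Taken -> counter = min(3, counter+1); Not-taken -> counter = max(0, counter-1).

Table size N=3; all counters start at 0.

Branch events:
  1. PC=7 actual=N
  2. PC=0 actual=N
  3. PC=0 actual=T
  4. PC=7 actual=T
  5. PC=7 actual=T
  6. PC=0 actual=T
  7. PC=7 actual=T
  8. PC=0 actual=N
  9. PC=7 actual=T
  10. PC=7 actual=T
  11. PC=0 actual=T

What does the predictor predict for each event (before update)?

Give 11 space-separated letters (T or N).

Answer: N N N N N N T T T T N

Derivation:
Ev 1: PC=7 idx=1 pred=N actual=N -> ctr[1]=0
Ev 2: PC=0 idx=0 pred=N actual=N -> ctr[0]=0
Ev 3: PC=0 idx=0 pred=N actual=T -> ctr[0]=1
Ev 4: PC=7 idx=1 pred=N actual=T -> ctr[1]=1
Ev 5: PC=7 idx=1 pred=N actual=T -> ctr[1]=2
Ev 6: PC=0 idx=0 pred=N actual=T -> ctr[0]=2
Ev 7: PC=7 idx=1 pred=T actual=T -> ctr[1]=3
Ev 8: PC=0 idx=0 pred=T actual=N -> ctr[0]=1
Ev 9: PC=7 idx=1 pred=T actual=T -> ctr[1]=3
Ev 10: PC=7 idx=1 pred=T actual=T -> ctr[1]=3
Ev 11: PC=0 idx=0 pred=N actual=T -> ctr[0]=2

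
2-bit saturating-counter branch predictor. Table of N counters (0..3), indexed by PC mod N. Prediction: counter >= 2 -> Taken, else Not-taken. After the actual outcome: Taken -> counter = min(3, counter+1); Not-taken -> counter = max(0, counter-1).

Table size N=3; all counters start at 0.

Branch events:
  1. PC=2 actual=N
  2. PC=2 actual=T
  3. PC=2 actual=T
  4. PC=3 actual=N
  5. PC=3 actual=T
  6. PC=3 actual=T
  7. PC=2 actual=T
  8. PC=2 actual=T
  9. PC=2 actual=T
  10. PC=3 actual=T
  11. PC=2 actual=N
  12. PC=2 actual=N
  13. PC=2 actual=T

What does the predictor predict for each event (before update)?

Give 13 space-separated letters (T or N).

Ev 1: PC=2 idx=2 pred=N actual=N -> ctr[2]=0
Ev 2: PC=2 idx=2 pred=N actual=T -> ctr[2]=1
Ev 3: PC=2 idx=2 pred=N actual=T -> ctr[2]=2
Ev 4: PC=3 idx=0 pred=N actual=N -> ctr[0]=0
Ev 5: PC=3 idx=0 pred=N actual=T -> ctr[0]=1
Ev 6: PC=3 idx=0 pred=N actual=T -> ctr[0]=2
Ev 7: PC=2 idx=2 pred=T actual=T -> ctr[2]=3
Ev 8: PC=2 idx=2 pred=T actual=T -> ctr[2]=3
Ev 9: PC=2 idx=2 pred=T actual=T -> ctr[2]=3
Ev 10: PC=3 idx=0 pred=T actual=T -> ctr[0]=3
Ev 11: PC=2 idx=2 pred=T actual=N -> ctr[2]=2
Ev 12: PC=2 idx=2 pred=T actual=N -> ctr[2]=1
Ev 13: PC=2 idx=2 pred=N actual=T -> ctr[2]=2

Answer: N N N N N N T T T T T T N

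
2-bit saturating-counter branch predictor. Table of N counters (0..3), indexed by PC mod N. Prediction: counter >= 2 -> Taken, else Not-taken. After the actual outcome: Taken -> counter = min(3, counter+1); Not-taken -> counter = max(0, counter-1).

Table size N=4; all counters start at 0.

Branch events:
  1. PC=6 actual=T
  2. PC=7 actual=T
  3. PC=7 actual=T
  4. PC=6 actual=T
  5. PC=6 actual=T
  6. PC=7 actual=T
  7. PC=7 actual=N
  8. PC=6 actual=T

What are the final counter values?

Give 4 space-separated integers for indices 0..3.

Answer: 0 0 3 2

Derivation:
Ev 1: PC=6 idx=2 pred=N actual=T -> ctr[2]=1
Ev 2: PC=7 idx=3 pred=N actual=T -> ctr[3]=1
Ev 3: PC=7 idx=3 pred=N actual=T -> ctr[3]=2
Ev 4: PC=6 idx=2 pred=N actual=T -> ctr[2]=2
Ev 5: PC=6 idx=2 pred=T actual=T -> ctr[2]=3
Ev 6: PC=7 idx=3 pred=T actual=T -> ctr[3]=3
Ev 7: PC=7 idx=3 pred=T actual=N -> ctr[3]=2
Ev 8: PC=6 idx=2 pred=T actual=T -> ctr[2]=3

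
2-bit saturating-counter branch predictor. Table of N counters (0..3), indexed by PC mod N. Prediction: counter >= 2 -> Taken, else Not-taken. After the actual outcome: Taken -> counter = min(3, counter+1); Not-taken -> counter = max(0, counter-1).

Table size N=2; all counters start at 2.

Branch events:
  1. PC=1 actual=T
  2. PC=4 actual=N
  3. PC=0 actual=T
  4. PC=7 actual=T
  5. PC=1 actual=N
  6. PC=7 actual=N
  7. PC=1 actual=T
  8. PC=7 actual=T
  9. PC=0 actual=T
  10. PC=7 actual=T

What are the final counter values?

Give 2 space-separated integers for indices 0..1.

Answer: 3 3

Derivation:
Ev 1: PC=1 idx=1 pred=T actual=T -> ctr[1]=3
Ev 2: PC=4 idx=0 pred=T actual=N -> ctr[0]=1
Ev 3: PC=0 idx=0 pred=N actual=T -> ctr[0]=2
Ev 4: PC=7 idx=1 pred=T actual=T -> ctr[1]=3
Ev 5: PC=1 idx=1 pred=T actual=N -> ctr[1]=2
Ev 6: PC=7 idx=1 pred=T actual=N -> ctr[1]=1
Ev 7: PC=1 idx=1 pred=N actual=T -> ctr[1]=2
Ev 8: PC=7 idx=1 pred=T actual=T -> ctr[1]=3
Ev 9: PC=0 idx=0 pred=T actual=T -> ctr[0]=3
Ev 10: PC=7 idx=1 pred=T actual=T -> ctr[1]=3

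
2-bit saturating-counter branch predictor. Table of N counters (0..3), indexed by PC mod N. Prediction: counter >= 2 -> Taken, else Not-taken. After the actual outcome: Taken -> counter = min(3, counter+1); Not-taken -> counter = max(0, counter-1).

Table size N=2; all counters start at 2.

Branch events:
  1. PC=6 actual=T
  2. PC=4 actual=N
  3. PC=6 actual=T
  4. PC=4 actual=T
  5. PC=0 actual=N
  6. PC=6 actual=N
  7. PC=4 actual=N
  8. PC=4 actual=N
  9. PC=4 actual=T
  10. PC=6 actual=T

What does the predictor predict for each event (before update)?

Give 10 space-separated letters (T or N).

Answer: T T T T T T N N N N

Derivation:
Ev 1: PC=6 idx=0 pred=T actual=T -> ctr[0]=3
Ev 2: PC=4 idx=0 pred=T actual=N -> ctr[0]=2
Ev 3: PC=6 idx=0 pred=T actual=T -> ctr[0]=3
Ev 4: PC=4 idx=0 pred=T actual=T -> ctr[0]=3
Ev 5: PC=0 idx=0 pred=T actual=N -> ctr[0]=2
Ev 6: PC=6 idx=0 pred=T actual=N -> ctr[0]=1
Ev 7: PC=4 idx=0 pred=N actual=N -> ctr[0]=0
Ev 8: PC=4 idx=0 pred=N actual=N -> ctr[0]=0
Ev 9: PC=4 idx=0 pred=N actual=T -> ctr[0]=1
Ev 10: PC=6 idx=0 pred=N actual=T -> ctr[0]=2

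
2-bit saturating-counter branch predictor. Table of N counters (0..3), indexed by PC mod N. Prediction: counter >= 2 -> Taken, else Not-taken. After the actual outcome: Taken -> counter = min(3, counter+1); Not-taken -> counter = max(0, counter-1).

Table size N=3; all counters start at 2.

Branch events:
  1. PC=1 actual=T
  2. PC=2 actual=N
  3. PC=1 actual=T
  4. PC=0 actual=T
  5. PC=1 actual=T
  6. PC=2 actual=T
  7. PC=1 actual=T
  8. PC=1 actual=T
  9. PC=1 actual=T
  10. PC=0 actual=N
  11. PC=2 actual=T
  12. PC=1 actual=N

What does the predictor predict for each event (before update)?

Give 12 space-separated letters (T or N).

Answer: T T T T T N T T T T T T

Derivation:
Ev 1: PC=1 idx=1 pred=T actual=T -> ctr[1]=3
Ev 2: PC=2 idx=2 pred=T actual=N -> ctr[2]=1
Ev 3: PC=1 idx=1 pred=T actual=T -> ctr[1]=3
Ev 4: PC=0 idx=0 pred=T actual=T -> ctr[0]=3
Ev 5: PC=1 idx=1 pred=T actual=T -> ctr[1]=3
Ev 6: PC=2 idx=2 pred=N actual=T -> ctr[2]=2
Ev 7: PC=1 idx=1 pred=T actual=T -> ctr[1]=3
Ev 8: PC=1 idx=1 pred=T actual=T -> ctr[1]=3
Ev 9: PC=1 idx=1 pred=T actual=T -> ctr[1]=3
Ev 10: PC=0 idx=0 pred=T actual=N -> ctr[0]=2
Ev 11: PC=2 idx=2 pred=T actual=T -> ctr[2]=3
Ev 12: PC=1 idx=1 pred=T actual=N -> ctr[1]=2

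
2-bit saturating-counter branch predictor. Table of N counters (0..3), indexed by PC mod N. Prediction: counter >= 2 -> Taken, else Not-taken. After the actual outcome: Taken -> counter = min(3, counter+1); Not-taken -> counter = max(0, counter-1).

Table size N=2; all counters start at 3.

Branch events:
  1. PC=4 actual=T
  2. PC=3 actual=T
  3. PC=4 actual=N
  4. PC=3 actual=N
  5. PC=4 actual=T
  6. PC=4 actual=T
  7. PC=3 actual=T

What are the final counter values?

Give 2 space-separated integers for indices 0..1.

Ev 1: PC=4 idx=0 pred=T actual=T -> ctr[0]=3
Ev 2: PC=3 idx=1 pred=T actual=T -> ctr[1]=3
Ev 3: PC=4 idx=0 pred=T actual=N -> ctr[0]=2
Ev 4: PC=3 idx=1 pred=T actual=N -> ctr[1]=2
Ev 5: PC=4 idx=0 pred=T actual=T -> ctr[0]=3
Ev 6: PC=4 idx=0 pred=T actual=T -> ctr[0]=3
Ev 7: PC=3 idx=1 pred=T actual=T -> ctr[1]=3

Answer: 3 3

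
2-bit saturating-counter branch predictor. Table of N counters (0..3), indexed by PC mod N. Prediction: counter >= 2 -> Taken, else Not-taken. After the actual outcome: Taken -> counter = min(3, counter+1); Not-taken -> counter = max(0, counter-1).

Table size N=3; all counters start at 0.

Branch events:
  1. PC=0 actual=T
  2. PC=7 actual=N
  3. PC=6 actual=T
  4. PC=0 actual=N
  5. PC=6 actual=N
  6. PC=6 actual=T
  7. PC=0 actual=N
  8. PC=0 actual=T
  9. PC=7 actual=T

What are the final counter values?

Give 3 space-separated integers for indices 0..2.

Ev 1: PC=0 idx=0 pred=N actual=T -> ctr[0]=1
Ev 2: PC=7 idx=1 pred=N actual=N -> ctr[1]=0
Ev 3: PC=6 idx=0 pred=N actual=T -> ctr[0]=2
Ev 4: PC=0 idx=0 pred=T actual=N -> ctr[0]=1
Ev 5: PC=6 idx=0 pred=N actual=N -> ctr[0]=0
Ev 6: PC=6 idx=0 pred=N actual=T -> ctr[0]=1
Ev 7: PC=0 idx=0 pred=N actual=N -> ctr[0]=0
Ev 8: PC=0 idx=0 pred=N actual=T -> ctr[0]=1
Ev 9: PC=7 idx=1 pred=N actual=T -> ctr[1]=1

Answer: 1 1 0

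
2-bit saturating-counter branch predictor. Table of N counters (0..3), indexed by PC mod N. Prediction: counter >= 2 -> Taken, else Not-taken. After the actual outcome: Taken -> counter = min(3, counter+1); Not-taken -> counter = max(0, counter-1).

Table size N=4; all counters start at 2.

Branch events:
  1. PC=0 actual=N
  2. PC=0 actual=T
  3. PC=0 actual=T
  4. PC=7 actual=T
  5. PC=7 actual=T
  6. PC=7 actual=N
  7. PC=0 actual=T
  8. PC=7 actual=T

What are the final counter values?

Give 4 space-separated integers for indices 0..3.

Ev 1: PC=0 idx=0 pred=T actual=N -> ctr[0]=1
Ev 2: PC=0 idx=0 pred=N actual=T -> ctr[0]=2
Ev 3: PC=0 idx=0 pred=T actual=T -> ctr[0]=3
Ev 4: PC=7 idx=3 pred=T actual=T -> ctr[3]=3
Ev 5: PC=7 idx=3 pred=T actual=T -> ctr[3]=3
Ev 6: PC=7 idx=3 pred=T actual=N -> ctr[3]=2
Ev 7: PC=0 idx=0 pred=T actual=T -> ctr[0]=3
Ev 8: PC=7 idx=3 pred=T actual=T -> ctr[3]=3

Answer: 3 2 2 3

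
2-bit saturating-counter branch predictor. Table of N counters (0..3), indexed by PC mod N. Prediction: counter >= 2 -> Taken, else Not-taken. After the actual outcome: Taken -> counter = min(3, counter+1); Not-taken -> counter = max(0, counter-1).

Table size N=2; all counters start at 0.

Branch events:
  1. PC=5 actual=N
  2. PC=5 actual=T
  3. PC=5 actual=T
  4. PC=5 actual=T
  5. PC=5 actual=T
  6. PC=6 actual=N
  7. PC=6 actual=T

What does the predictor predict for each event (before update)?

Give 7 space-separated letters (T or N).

Answer: N N N T T N N

Derivation:
Ev 1: PC=5 idx=1 pred=N actual=N -> ctr[1]=0
Ev 2: PC=5 idx=1 pred=N actual=T -> ctr[1]=1
Ev 3: PC=5 idx=1 pred=N actual=T -> ctr[1]=2
Ev 4: PC=5 idx=1 pred=T actual=T -> ctr[1]=3
Ev 5: PC=5 idx=1 pred=T actual=T -> ctr[1]=3
Ev 6: PC=6 idx=0 pred=N actual=N -> ctr[0]=0
Ev 7: PC=6 idx=0 pred=N actual=T -> ctr[0]=1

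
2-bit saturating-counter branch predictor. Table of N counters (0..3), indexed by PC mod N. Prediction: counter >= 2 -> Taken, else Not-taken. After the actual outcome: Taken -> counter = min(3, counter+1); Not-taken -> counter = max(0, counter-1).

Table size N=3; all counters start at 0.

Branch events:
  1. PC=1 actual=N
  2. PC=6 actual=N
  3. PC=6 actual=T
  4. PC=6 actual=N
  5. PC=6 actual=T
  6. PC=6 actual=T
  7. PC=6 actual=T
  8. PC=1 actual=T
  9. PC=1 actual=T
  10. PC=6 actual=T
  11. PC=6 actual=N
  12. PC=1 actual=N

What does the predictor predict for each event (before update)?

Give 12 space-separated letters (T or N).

Answer: N N N N N N T N N T T T

Derivation:
Ev 1: PC=1 idx=1 pred=N actual=N -> ctr[1]=0
Ev 2: PC=6 idx=0 pred=N actual=N -> ctr[0]=0
Ev 3: PC=6 idx=0 pred=N actual=T -> ctr[0]=1
Ev 4: PC=6 idx=0 pred=N actual=N -> ctr[0]=0
Ev 5: PC=6 idx=0 pred=N actual=T -> ctr[0]=1
Ev 6: PC=6 idx=0 pred=N actual=T -> ctr[0]=2
Ev 7: PC=6 idx=0 pred=T actual=T -> ctr[0]=3
Ev 8: PC=1 idx=1 pred=N actual=T -> ctr[1]=1
Ev 9: PC=1 idx=1 pred=N actual=T -> ctr[1]=2
Ev 10: PC=6 idx=0 pred=T actual=T -> ctr[0]=3
Ev 11: PC=6 idx=0 pred=T actual=N -> ctr[0]=2
Ev 12: PC=1 idx=1 pred=T actual=N -> ctr[1]=1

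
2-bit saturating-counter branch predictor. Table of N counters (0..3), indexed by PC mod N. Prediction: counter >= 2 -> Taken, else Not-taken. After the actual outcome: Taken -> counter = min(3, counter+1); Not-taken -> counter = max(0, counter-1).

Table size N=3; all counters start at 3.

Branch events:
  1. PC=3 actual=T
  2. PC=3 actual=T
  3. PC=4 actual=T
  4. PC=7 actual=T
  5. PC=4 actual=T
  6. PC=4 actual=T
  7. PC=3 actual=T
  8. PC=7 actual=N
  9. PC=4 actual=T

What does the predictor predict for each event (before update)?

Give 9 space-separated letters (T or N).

Ev 1: PC=3 idx=0 pred=T actual=T -> ctr[0]=3
Ev 2: PC=3 idx=0 pred=T actual=T -> ctr[0]=3
Ev 3: PC=4 idx=1 pred=T actual=T -> ctr[1]=3
Ev 4: PC=7 idx=1 pred=T actual=T -> ctr[1]=3
Ev 5: PC=4 idx=1 pred=T actual=T -> ctr[1]=3
Ev 6: PC=4 idx=1 pred=T actual=T -> ctr[1]=3
Ev 7: PC=3 idx=0 pred=T actual=T -> ctr[0]=3
Ev 8: PC=7 idx=1 pred=T actual=N -> ctr[1]=2
Ev 9: PC=4 idx=1 pred=T actual=T -> ctr[1]=3

Answer: T T T T T T T T T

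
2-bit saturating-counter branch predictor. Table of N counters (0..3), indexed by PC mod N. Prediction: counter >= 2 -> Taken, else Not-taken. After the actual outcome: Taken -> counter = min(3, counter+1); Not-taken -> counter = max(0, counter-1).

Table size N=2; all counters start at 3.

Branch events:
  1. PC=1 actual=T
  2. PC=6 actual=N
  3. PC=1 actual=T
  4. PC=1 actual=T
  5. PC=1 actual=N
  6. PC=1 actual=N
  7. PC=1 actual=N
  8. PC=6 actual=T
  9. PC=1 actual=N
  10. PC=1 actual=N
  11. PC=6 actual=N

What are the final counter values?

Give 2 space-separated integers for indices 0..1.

Answer: 2 0

Derivation:
Ev 1: PC=1 idx=1 pred=T actual=T -> ctr[1]=3
Ev 2: PC=6 idx=0 pred=T actual=N -> ctr[0]=2
Ev 3: PC=1 idx=1 pred=T actual=T -> ctr[1]=3
Ev 4: PC=1 idx=1 pred=T actual=T -> ctr[1]=3
Ev 5: PC=1 idx=1 pred=T actual=N -> ctr[1]=2
Ev 6: PC=1 idx=1 pred=T actual=N -> ctr[1]=1
Ev 7: PC=1 idx=1 pred=N actual=N -> ctr[1]=0
Ev 8: PC=6 idx=0 pred=T actual=T -> ctr[0]=3
Ev 9: PC=1 idx=1 pred=N actual=N -> ctr[1]=0
Ev 10: PC=1 idx=1 pred=N actual=N -> ctr[1]=0
Ev 11: PC=6 idx=0 pred=T actual=N -> ctr[0]=2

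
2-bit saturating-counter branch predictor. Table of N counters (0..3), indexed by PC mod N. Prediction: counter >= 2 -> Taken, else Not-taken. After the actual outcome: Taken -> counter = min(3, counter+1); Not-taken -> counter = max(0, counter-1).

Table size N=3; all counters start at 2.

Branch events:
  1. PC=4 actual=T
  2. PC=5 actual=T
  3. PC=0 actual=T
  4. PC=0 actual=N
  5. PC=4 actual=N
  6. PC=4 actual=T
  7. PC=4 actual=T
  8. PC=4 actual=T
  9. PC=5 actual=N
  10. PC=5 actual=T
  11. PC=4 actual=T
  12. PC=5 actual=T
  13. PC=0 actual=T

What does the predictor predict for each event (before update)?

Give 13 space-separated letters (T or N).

Answer: T T T T T T T T T T T T T

Derivation:
Ev 1: PC=4 idx=1 pred=T actual=T -> ctr[1]=3
Ev 2: PC=5 idx=2 pred=T actual=T -> ctr[2]=3
Ev 3: PC=0 idx=0 pred=T actual=T -> ctr[0]=3
Ev 4: PC=0 idx=0 pred=T actual=N -> ctr[0]=2
Ev 5: PC=4 idx=1 pred=T actual=N -> ctr[1]=2
Ev 6: PC=4 idx=1 pred=T actual=T -> ctr[1]=3
Ev 7: PC=4 idx=1 pred=T actual=T -> ctr[1]=3
Ev 8: PC=4 idx=1 pred=T actual=T -> ctr[1]=3
Ev 9: PC=5 idx=2 pred=T actual=N -> ctr[2]=2
Ev 10: PC=5 idx=2 pred=T actual=T -> ctr[2]=3
Ev 11: PC=4 idx=1 pred=T actual=T -> ctr[1]=3
Ev 12: PC=5 idx=2 pred=T actual=T -> ctr[2]=3
Ev 13: PC=0 idx=0 pred=T actual=T -> ctr[0]=3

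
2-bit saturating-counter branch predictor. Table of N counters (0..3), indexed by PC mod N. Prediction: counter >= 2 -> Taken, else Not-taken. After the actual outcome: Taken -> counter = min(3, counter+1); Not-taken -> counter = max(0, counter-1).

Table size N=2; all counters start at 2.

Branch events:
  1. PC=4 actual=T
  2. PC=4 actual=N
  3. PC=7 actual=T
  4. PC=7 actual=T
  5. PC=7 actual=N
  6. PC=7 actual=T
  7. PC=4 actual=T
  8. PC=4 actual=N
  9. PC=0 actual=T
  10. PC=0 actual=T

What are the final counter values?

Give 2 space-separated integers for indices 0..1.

Ev 1: PC=4 idx=0 pred=T actual=T -> ctr[0]=3
Ev 2: PC=4 idx=0 pred=T actual=N -> ctr[0]=2
Ev 3: PC=7 idx=1 pred=T actual=T -> ctr[1]=3
Ev 4: PC=7 idx=1 pred=T actual=T -> ctr[1]=3
Ev 5: PC=7 idx=1 pred=T actual=N -> ctr[1]=2
Ev 6: PC=7 idx=1 pred=T actual=T -> ctr[1]=3
Ev 7: PC=4 idx=0 pred=T actual=T -> ctr[0]=3
Ev 8: PC=4 idx=0 pred=T actual=N -> ctr[0]=2
Ev 9: PC=0 idx=0 pred=T actual=T -> ctr[0]=3
Ev 10: PC=0 idx=0 pred=T actual=T -> ctr[0]=3

Answer: 3 3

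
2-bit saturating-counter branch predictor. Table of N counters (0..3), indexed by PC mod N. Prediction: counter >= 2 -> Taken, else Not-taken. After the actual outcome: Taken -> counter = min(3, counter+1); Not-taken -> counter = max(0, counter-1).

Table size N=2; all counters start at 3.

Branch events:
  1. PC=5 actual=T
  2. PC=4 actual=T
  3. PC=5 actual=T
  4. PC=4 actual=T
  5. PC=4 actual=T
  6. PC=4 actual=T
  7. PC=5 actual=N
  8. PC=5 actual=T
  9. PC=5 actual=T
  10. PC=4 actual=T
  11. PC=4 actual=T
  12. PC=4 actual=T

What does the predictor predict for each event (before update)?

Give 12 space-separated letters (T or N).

Answer: T T T T T T T T T T T T

Derivation:
Ev 1: PC=5 idx=1 pred=T actual=T -> ctr[1]=3
Ev 2: PC=4 idx=0 pred=T actual=T -> ctr[0]=3
Ev 3: PC=5 idx=1 pred=T actual=T -> ctr[1]=3
Ev 4: PC=4 idx=0 pred=T actual=T -> ctr[0]=3
Ev 5: PC=4 idx=0 pred=T actual=T -> ctr[0]=3
Ev 6: PC=4 idx=0 pred=T actual=T -> ctr[0]=3
Ev 7: PC=5 idx=1 pred=T actual=N -> ctr[1]=2
Ev 8: PC=5 idx=1 pred=T actual=T -> ctr[1]=3
Ev 9: PC=5 idx=1 pred=T actual=T -> ctr[1]=3
Ev 10: PC=4 idx=0 pred=T actual=T -> ctr[0]=3
Ev 11: PC=4 idx=0 pred=T actual=T -> ctr[0]=3
Ev 12: PC=4 idx=0 pred=T actual=T -> ctr[0]=3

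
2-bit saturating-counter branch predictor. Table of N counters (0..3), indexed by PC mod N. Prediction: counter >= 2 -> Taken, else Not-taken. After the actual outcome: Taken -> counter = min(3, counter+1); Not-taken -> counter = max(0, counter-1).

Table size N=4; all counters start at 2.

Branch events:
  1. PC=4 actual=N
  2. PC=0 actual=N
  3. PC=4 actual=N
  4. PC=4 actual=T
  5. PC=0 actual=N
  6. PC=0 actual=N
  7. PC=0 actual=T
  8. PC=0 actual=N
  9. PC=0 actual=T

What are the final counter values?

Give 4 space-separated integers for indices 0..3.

Ev 1: PC=4 idx=0 pred=T actual=N -> ctr[0]=1
Ev 2: PC=0 idx=0 pred=N actual=N -> ctr[0]=0
Ev 3: PC=4 idx=0 pred=N actual=N -> ctr[0]=0
Ev 4: PC=4 idx=0 pred=N actual=T -> ctr[0]=1
Ev 5: PC=0 idx=0 pred=N actual=N -> ctr[0]=0
Ev 6: PC=0 idx=0 pred=N actual=N -> ctr[0]=0
Ev 7: PC=0 idx=0 pred=N actual=T -> ctr[0]=1
Ev 8: PC=0 idx=0 pred=N actual=N -> ctr[0]=0
Ev 9: PC=0 idx=0 pred=N actual=T -> ctr[0]=1

Answer: 1 2 2 2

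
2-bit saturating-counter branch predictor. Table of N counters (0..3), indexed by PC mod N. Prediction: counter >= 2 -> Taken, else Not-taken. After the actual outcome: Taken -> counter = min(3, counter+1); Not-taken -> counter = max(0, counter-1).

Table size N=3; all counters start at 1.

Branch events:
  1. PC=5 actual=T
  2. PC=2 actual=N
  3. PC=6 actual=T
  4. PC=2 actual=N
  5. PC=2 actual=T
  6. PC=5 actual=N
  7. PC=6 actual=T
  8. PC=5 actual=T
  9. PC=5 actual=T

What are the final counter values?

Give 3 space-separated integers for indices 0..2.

Answer: 3 1 2

Derivation:
Ev 1: PC=5 idx=2 pred=N actual=T -> ctr[2]=2
Ev 2: PC=2 idx=2 pred=T actual=N -> ctr[2]=1
Ev 3: PC=6 idx=0 pred=N actual=T -> ctr[0]=2
Ev 4: PC=2 idx=2 pred=N actual=N -> ctr[2]=0
Ev 5: PC=2 idx=2 pred=N actual=T -> ctr[2]=1
Ev 6: PC=5 idx=2 pred=N actual=N -> ctr[2]=0
Ev 7: PC=6 idx=0 pred=T actual=T -> ctr[0]=3
Ev 8: PC=5 idx=2 pred=N actual=T -> ctr[2]=1
Ev 9: PC=5 idx=2 pred=N actual=T -> ctr[2]=2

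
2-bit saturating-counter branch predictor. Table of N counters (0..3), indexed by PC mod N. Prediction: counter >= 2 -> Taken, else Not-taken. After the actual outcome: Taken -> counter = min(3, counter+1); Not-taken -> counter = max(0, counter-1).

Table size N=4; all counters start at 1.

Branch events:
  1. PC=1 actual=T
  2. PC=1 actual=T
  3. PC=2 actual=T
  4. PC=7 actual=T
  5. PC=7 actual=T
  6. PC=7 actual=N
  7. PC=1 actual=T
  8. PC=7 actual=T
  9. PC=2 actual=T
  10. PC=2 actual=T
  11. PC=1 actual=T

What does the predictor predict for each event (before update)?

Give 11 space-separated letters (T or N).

Answer: N T N N T T T T T T T

Derivation:
Ev 1: PC=1 idx=1 pred=N actual=T -> ctr[1]=2
Ev 2: PC=1 idx=1 pred=T actual=T -> ctr[1]=3
Ev 3: PC=2 idx=2 pred=N actual=T -> ctr[2]=2
Ev 4: PC=7 idx=3 pred=N actual=T -> ctr[3]=2
Ev 5: PC=7 idx=3 pred=T actual=T -> ctr[3]=3
Ev 6: PC=7 idx=3 pred=T actual=N -> ctr[3]=2
Ev 7: PC=1 idx=1 pred=T actual=T -> ctr[1]=3
Ev 8: PC=7 idx=3 pred=T actual=T -> ctr[3]=3
Ev 9: PC=2 idx=2 pred=T actual=T -> ctr[2]=3
Ev 10: PC=2 idx=2 pred=T actual=T -> ctr[2]=3
Ev 11: PC=1 idx=1 pred=T actual=T -> ctr[1]=3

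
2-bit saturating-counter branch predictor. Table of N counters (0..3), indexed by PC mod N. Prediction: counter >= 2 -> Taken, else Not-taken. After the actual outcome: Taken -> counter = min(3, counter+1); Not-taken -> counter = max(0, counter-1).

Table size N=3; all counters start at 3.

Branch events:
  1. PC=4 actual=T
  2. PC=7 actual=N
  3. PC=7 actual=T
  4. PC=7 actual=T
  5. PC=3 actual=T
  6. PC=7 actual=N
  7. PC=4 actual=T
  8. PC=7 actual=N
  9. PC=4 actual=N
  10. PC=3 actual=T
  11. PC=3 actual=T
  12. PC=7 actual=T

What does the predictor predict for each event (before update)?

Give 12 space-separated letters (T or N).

Answer: T T T T T T T T T T T N

Derivation:
Ev 1: PC=4 idx=1 pred=T actual=T -> ctr[1]=3
Ev 2: PC=7 idx=1 pred=T actual=N -> ctr[1]=2
Ev 3: PC=7 idx=1 pred=T actual=T -> ctr[1]=3
Ev 4: PC=7 idx=1 pred=T actual=T -> ctr[1]=3
Ev 5: PC=3 idx=0 pred=T actual=T -> ctr[0]=3
Ev 6: PC=7 idx=1 pred=T actual=N -> ctr[1]=2
Ev 7: PC=4 idx=1 pred=T actual=T -> ctr[1]=3
Ev 8: PC=7 idx=1 pred=T actual=N -> ctr[1]=2
Ev 9: PC=4 idx=1 pred=T actual=N -> ctr[1]=1
Ev 10: PC=3 idx=0 pred=T actual=T -> ctr[0]=3
Ev 11: PC=3 idx=0 pred=T actual=T -> ctr[0]=3
Ev 12: PC=7 idx=1 pred=N actual=T -> ctr[1]=2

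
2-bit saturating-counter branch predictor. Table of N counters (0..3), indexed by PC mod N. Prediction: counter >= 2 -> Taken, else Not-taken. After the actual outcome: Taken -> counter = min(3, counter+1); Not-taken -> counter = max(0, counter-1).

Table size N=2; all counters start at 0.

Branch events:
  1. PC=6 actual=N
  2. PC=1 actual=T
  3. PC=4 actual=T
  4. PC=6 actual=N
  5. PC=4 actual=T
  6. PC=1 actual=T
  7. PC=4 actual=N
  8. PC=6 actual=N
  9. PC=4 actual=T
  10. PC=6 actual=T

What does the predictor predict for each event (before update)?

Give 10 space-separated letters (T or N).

Ev 1: PC=6 idx=0 pred=N actual=N -> ctr[0]=0
Ev 2: PC=1 idx=1 pred=N actual=T -> ctr[1]=1
Ev 3: PC=4 idx=0 pred=N actual=T -> ctr[0]=1
Ev 4: PC=6 idx=0 pred=N actual=N -> ctr[0]=0
Ev 5: PC=4 idx=0 pred=N actual=T -> ctr[0]=1
Ev 6: PC=1 idx=1 pred=N actual=T -> ctr[1]=2
Ev 7: PC=4 idx=0 pred=N actual=N -> ctr[0]=0
Ev 8: PC=6 idx=0 pred=N actual=N -> ctr[0]=0
Ev 9: PC=4 idx=0 pred=N actual=T -> ctr[0]=1
Ev 10: PC=6 idx=0 pred=N actual=T -> ctr[0]=2

Answer: N N N N N N N N N N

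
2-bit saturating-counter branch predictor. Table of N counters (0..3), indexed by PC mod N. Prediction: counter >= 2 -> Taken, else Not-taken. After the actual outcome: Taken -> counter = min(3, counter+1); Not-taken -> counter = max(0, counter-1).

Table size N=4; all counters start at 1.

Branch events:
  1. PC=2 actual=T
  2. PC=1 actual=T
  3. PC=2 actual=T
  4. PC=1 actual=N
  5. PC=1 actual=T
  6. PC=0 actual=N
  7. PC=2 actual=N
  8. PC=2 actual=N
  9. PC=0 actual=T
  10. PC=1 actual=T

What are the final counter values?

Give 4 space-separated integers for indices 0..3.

Ev 1: PC=2 idx=2 pred=N actual=T -> ctr[2]=2
Ev 2: PC=1 idx=1 pred=N actual=T -> ctr[1]=2
Ev 3: PC=2 idx=2 pred=T actual=T -> ctr[2]=3
Ev 4: PC=1 idx=1 pred=T actual=N -> ctr[1]=1
Ev 5: PC=1 idx=1 pred=N actual=T -> ctr[1]=2
Ev 6: PC=0 idx=0 pred=N actual=N -> ctr[0]=0
Ev 7: PC=2 idx=2 pred=T actual=N -> ctr[2]=2
Ev 8: PC=2 idx=2 pred=T actual=N -> ctr[2]=1
Ev 9: PC=0 idx=0 pred=N actual=T -> ctr[0]=1
Ev 10: PC=1 idx=1 pred=T actual=T -> ctr[1]=3

Answer: 1 3 1 1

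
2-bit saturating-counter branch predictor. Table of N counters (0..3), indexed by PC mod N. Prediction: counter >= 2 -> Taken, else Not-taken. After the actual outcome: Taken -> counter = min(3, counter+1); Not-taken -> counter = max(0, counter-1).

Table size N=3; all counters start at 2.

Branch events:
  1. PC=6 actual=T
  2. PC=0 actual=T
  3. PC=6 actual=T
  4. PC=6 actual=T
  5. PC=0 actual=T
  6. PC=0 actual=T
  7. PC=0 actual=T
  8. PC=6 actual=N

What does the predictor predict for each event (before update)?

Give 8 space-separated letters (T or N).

Answer: T T T T T T T T

Derivation:
Ev 1: PC=6 idx=0 pred=T actual=T -> ctr[0]=3
Ev 2: PC=0 idx=0 pred=T actual=T -> ctr[0]=3
Ev 3: PC=6 idx=0 pred=T actual=T -> ctr[0]=3
Ev 4: PC=6 idx=0 pred=T actual=T -> ctr[0]=3
Ev 5: PC=0 idx=0 pred=T actual=T -> ctr[0]=3
Ev 6: PC=0 idx=0 pred=T actual=T -> ctr[0]=3
Ev 7: PC=0 idx=0 pred=T actual=T -> ctr[0]=3
Ev 8: PC=6 idx=0 pred=T actual=N -> ctr[0]=2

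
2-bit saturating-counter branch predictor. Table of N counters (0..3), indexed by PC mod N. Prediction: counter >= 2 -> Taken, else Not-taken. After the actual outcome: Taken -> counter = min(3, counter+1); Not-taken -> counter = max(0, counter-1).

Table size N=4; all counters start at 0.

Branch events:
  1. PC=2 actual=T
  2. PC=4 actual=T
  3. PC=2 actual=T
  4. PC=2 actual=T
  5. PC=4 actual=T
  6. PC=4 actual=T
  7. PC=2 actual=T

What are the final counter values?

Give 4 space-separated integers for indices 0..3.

Ev 1: PC=2 idx=2 pred=N actual=T -> ctr[2]=1
Ev 2: PC=4 idx=0 pred=N actual=T -> ctr[0]=1
Ev 3: PC=2 idx=2 pred=N actual=T -> ctr[2]=2
Ev 4: PC=2 idx=2 pred=T actual=T -> ctr[2]=3
Ev 5: PC=4 idx=0 pred=N actual=T -> ctr[0]=2
Ev 6: PC=4 idx=0 pred=T actual=T -> ctr[0]=3
Ev 7: PC=2 idx=2 pred=T actual=T -> ctr[2]=3

Answer: 3 0 3 0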